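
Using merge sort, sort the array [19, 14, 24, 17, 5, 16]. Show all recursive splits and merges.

Merge sort trace:

Split: [19, 14, 24, 17, 5, 16] -> [19, 14, 24] and [17, 5, 16]
  Split: [19, 14, 24] -> [19] and [14, 24]
    Split: [14, 24] -> [14] and [24]
    Merge: [14] + [24] -> [14, 24]
  Merge: [19] + [14, 24] -> [14, 19, 24]
  Split: [17, 5, 16] -> [17] and [5, 16]
    Split: [5, 16] -> [5] and [16]
    Merge: [5] + [16] -> [5, 16]
  Merge: [17] + [5, 16] -> [5, 16, 17]
Merge: [14, 19, 24] + [5, 16, 17] -> [5, 14, 16, 17, 19, 24]

Final sorted array: [5, 14, 16, 17, 19, 24]

The merge sort proceeds by recursively splitting the array and merging sorted halves.
After all merges, the sorted array is [5, 14, 16, 17, 19, 24].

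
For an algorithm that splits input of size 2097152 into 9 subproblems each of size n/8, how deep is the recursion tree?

For divide and conquer with division factor 8:

Problem sizes at each level:
Level 0: 2097152
Level 1: 262144
Level 2: 32768
Level 3: 4096
Level 4: 512
Level 5: 64
Level 6: 8
Level 7: 1

The root is level 0 and the size-1 base case is level 7 (the tree spans levels 0 through 7, i.e. 8 levels counting the root), so the depth is the number of divisions: log_8(2097152) = 7

The recursion tree depth is log_8(2097152) = 7. At each level, the problem size is divided by 8, so it takes 7 divisions to reduce to a base case of size 1. The algorithm makes 9 recursive calls at each level.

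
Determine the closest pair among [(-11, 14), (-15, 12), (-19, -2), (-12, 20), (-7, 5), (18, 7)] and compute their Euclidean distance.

Computing all pairwise distances among 6 points:

d((-11, 14), (-15, 12)) = 4.4721 <-- minimum
d((-11, 14), (-19, -2)) = 17.8885
d((-11, 14), (-12, 20)) = 6.0828
d((-11, 14), (-7, 5)) = 9.8489
d((-11, 14), (18, 7)) = 29.8329
d((-15, 12), (-19, -2)) = 14.5602
d((-15, 12), (-12, 20)) = 8.544
d((-15, 12), (-7, 5)) = 10.6301
d((-15, 12), (18, 7)) = 33.3766
d((-19, -2), (-12, 20)) = 23.0868
d((-19, -2), (-7, 5)) = 13.8924
d((-19, -2), (18, 7)) = 38.0789
d((-12, 20), (-7, 5)) = 15.8114
d((-12, 20), (18, 7)) = 32.6956
d((-7, 5), (18, 7)) = 25.0799

Closest pair: (-11, 14) and (-15, 12) with distance 4.4721

The closest pair is (-11, 14) and (-15, 12) with Euclidean distance 4.4721. For 6 points, brute-force pairwise comparison is shown above. For large n, the divide-and-conquer algorithm (sort by x, recurse on halves, check the dividing strip) achieves O(n log n).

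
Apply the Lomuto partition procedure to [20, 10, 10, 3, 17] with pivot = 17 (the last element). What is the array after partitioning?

Lomuto partition with pivot = 17:

Initial array: [20, 10, 10, 3, 17]

arr[0]=20 > 17: no swap
arr[1]=10 <= 17: swap with position 0, array becomes [10, 20, 10, 3, 17]
arr[2]=10 <= 17: swap with position 1, array becomes [10, 10, 20, 3, 17]
arr[3]=3 <= 17: swap with position 2, array becomes [10, 10, 3, 20, 17]

Place pivot at position 3: [10, 10, 3, 17, 20]
Pivot position: 3

After partitioning with pivot 17, the array becomes [10, 10, 3, 17, 20]. The pivot is placed at index 3. All elements to the left of the pivot are <= 17, and all elements to the right are > 17.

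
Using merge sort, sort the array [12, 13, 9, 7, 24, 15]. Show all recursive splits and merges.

Merge sort trace:

Split: [12, 13, 9, 7, 24, 15] -> [12, 13, 9] and [7, 24, 15]
  Split: [12, 13, 9] -> [12] and [13, 9]
    Split: [13, 9] -> [13] and [9]
    Merge: [13] + [9] -> [9, 13]
  Merge: [12] + [9, 13] -> [9, 12, 13]
  Split: [7, 24, 15] -> [7] and [24, 15]
    Split: [24, 15] -> [24] and [15]
    Merge: [24] + [15] -> [15, 24]
  Merge: [7] + [15, 24] -> [7, 15, 24]
Merge: [9, 12, 13] + [7, 15, 24] -> [7, 9, 12, 13, 15, 24]

Final sorted array: [7, 9, 12, 13, 15, 24]

The merge sort proceeds by recursively splitting the array and merging sorted halves.
After all merges, the sorted array is [7, 9, 12, 13, 15, 24].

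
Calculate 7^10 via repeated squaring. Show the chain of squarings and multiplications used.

Computing 7^10 by squaring (build up from 7^1; each line after the first costs one multiplication):

7^1 = 7
7^2 = (7^1)^2 = 7^2 = 49
7^4 = (7^2)^2 = 49^2 = 2401
7^5 = 7 * 7^4 = 7 * 2401 = 16807
7^10 = (7^5)^2 = 16807^2 = 282475249

Result: 282475249
Multiplications needed: 4 (4 lines after 7^1)

7^10 = 282475249. Using exponentiation by squaring, this requires 4 multiplications. The key idea: if the exponent is even, square the half-power; if odd, multiply by the base once.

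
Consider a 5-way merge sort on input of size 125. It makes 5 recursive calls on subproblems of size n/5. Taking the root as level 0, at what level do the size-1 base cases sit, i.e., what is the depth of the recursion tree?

For divide and conquer with division factor 5:

Problem sizes at each level:
Level 0: 125
Level 1: 25
Level 2: 5
Level 3: 1

The root is level 0 and the size-1 base case is level 3 (the tree spans levels 0 through 3, i.e. 4 levels counting the root), so the depth is the number of divisions: log_5(125) = 3

The recursion tree depth is log_5(125) = 3. At each level, the problem size is divided by 5, so it takes 3 divisions to reduce to a base case of size 1. The algorithm makes 5 recursive calls at each level.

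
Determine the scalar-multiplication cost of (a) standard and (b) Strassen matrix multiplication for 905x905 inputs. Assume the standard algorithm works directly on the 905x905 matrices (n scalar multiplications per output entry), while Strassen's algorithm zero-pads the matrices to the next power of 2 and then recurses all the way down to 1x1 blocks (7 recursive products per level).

Matrix multiplication for 905x905 matrices:

Strassen's algorithm requires power-of-2 dimensions. Pad 905x905 to 1024x1024 (next power of 2).

Standard algorithm: 905^3 = 741217625 multiplications
Strassen's algorithm: 7^(log2(1024)) = 7^10 = 282475249 multiplications
Savings: 741217625 - 282475249 = 458742376 multiplications

Standard: 741217625 multiplications (905^3). Strassen: 282475249 multiplications (7^10, after padding to 1024x1024). Strassen reduces 8 recursive multiplications to 7 at each level.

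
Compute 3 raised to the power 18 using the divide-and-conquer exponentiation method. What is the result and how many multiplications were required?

Computing 3^18 by squaring (build up from 3^1; each line after the first costs one multiplication):

3^1 = 3
3^2 = (3^1)^2 = 3^2 = 9
3^4 = (3^2)^2 = 9^2 = 81
3^8 = (3^4)^2 = 81^2 = 6561
3^9 = 3 * 3^8 = 3 * 6561 = 19683
3^18 = (3^9)^2 = 19683^2 = 387420489

Result: 387420489
Multiplications needed: 5 (5 lines after 3^1)

3^18 = 387420489. Using exponentiation by squaring, this requires 5 multiplications. The key idea: if the exponent is even, square the half-power; if odd, multiply by the base once.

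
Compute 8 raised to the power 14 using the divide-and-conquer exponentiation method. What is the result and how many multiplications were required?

Computing 8^14 by squaring (build up from 8^1; each line after the first costs one multiplication):

8^1 = 8
8^2 = (8^1)^2 = 8^2 = 64
8^3 = 8 * 8^2 = 8 * 64 = 512
8^6 = (8^3)^2 = 512^2 = 262144
8^7 = 8 * 8^6 = 8 * 262144 = 2097152
8^14 = (8^7)^2 = 2097152^2 = 4398046511104

Result: 4398046511104
Multiplications needed: 5 (5 lines after 8^1)

8^14 = 4398046511104. Using exponentiation by squaring, this requires 5 multiplications. The key idea: if the exponent is even, square the half-power; if odd, multiply by the base once.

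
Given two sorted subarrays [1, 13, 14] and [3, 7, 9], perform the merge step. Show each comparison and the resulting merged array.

Merging process:

Compare 1 vs 3: take 1 from left. Merged: [1]
Compare 13 vs 3: take 3 from right. Merged: [1, 3]
Compare 13 vs 7: take 7 from right. Merged: [1, 3, 7]
Compare 13 vs 9: take 9 from right. Merged: [1, 3, 7, 9]
Append remaining from left: [13, 14]. Merged: [1, 3, 7, 9, 13, 14]

Final merged array: [1, 3, 7, 9, 13, 14]
Total comparisons: 4

The merged array is [1, 3, 7, 9, 13, 14], requiring 4 comparisons. The merge step runs in O(n) time where n is the total number of elements.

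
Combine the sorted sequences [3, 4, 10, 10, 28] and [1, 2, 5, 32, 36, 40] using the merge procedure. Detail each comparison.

Merging process:

Compare 3 vs 1: take 1 from right. Merged: [1]
Compare 3 vs 2: take 2 from right. Merged: [1, 2]
Compare 3 vs 5: take 3 from left. Merged: [1, 2, 3]
Compare 4 vs 5: take 4 from left. Merged: [1, 2, 3, 4]
Compare 10 vs 5: take 5 from right. Merged: [1, 2, 3, 4, 5]
Compare 10 vs 32: take 10 from left. Merged: [1, 2, 3, 4, 5, 10]
Compare 10 vs 32: take 10 from left. Merged: [1, 2, 3, 4, 5, 10, 10]
Compare 28 vs 32: take 28 from left. Merged: [1, 2, 3, 4, 5, 10, 10, 28]
Append remaining from right: [32, 36, 40]. Merged: [1, 2, 3, 4, 5, 10, 10, 28, 32, 36, 40]

Final merged array: [1, 2, 3, 4, 5, 10, 10, 28, 32, 36, 40]
Total comparisons: 8

The merged array is [1, 2, 3, 4, 5, 10, 10, 28, 32, 36, 40], requiring 8 comparisons. The merge step runs in O(n) time where n is the total number of elements.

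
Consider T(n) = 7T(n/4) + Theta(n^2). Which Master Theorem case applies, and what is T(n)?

Master Theorem for T(n) = 7T(n/4) + O(n^2):

a = 7, b = 4, c = 2
log_b(a) = log_4(7) = 1.4037

Case 3: c = 2 > log_4(7) = 1.4037
T(n) = O(n^2) = O(n^2)

For T(n) = 7T(n/4) + O(n^2): log_4(7) = 1.4037. This is Case 3 of the Master Theorem (c > log_b(a), work dominated by root), giving O(n^2).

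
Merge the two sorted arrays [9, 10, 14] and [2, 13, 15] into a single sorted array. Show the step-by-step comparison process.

Merging process:

Compare 9 vs 2: take 2 from right. Merged: [2]
Compare 9 vs 13: take 9 from left. Merged: [2, 9]
Compare 10 vs 13: take 10 from left. Merged: [2, 9, 10]
Compare 14 vs 13: take 13 from right. Merged: [2, 9, 10, 13]
Compare 14 vs 15: take 14 from left. Merged: [2, 9, 10, 13, 14]
Append remaining from right: [15]. Merged: [2, 9, 10, 13, 14, 15]

Final merged array: [2, 9, 10, 13, 14, 15]
Total comparisons: 5

The merged array is [2, 9, 10, 13, 14, 15], requiring 5 comparisons. The merge step runs in O(n) time where n is the total number of elements.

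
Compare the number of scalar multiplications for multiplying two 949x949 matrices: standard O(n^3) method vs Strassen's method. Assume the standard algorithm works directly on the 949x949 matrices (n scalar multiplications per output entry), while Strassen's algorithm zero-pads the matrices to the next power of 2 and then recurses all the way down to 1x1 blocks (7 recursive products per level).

Matrix multiplication for 949x949 matrices:

Strassen's algorithm requires power-of-2 dimensions. Pad 949x949 to 1024x1024 (next power of 2).

Standard algorithm: 949^3 = 854670349 multiplications
Strassen's algorithm: 7^(log2(1024)) = 7^10 = 282475249 multiplications
Savings: 854670349 - 282475249 = 572195100 multiplications

Standard: 854670349 multiplications (949^3). Strassen: 282475249 multiplications (7^10, after padding to 1024x1024). Strassen reduces 8 recursive multiplications to 7 at each level.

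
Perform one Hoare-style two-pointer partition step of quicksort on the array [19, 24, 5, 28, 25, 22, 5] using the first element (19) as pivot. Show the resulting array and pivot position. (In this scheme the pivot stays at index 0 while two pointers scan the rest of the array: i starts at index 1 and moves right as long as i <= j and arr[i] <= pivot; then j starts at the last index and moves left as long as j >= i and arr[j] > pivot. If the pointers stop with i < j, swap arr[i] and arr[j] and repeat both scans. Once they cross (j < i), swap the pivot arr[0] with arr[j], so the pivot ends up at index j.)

Hoare-style two-pointer partition with pivot = 19:

Initial array: [19, 24, 5, 28, 25, 22, 5]

Pointers start at i = 1, j = 6.
i stops at index 1 (arr[1]=24 > 19), j stops at index 6 (arr[6]=5 <= 19): swap arr[1] and arr[6], array becomes [19, 5, 5, 28, 25, 22, 24]
i ends at 3, j ends at 2: the pointers have crossed (j < i), so scanning stops.

Swap pivot arr[0] with arr[2] to place pivot at position 2: [5, 5, 19, 28, 25, 22, 24]
Pivot position: 2

After partitioning with pivot 19, the array becomes [5, 5, 19, 28, 25, 22, 24]. The pivot is placed at index 2. All elements to the left of the pivot are <= 19, and all elements to the right are > 19.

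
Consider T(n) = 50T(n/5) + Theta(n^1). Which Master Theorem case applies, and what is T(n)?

Master Theorem for T(n) = 50T(n/5) + O(n^1):

a = 50, b = 5, c = 1
log_b(a) = log_5(50) = 2.4307

Case 1: c = 1 < log_5(50) = 2.4307
T(n) = O(n^(log_5 50))

For T(n) = 50T(n/5) + O(n^1): log_5(50) = 2.4307. This is Case 1 of the Master Theorem (c < log_b(a), work dominated by leaves), giving O(n^(log_5 50)).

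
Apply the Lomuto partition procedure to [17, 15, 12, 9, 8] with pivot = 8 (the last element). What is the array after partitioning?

Lomuto partition with pivot = 8:

Initial array: [17, 15, 12, 9, 8]

arr[0]=17 > 8: no swap
arr[1]=15 > 8: no swap
arr[2]=12 > 8: no swap
arr[3]=9 > 8: no swap

Place pivot at position 0: [8, 15, 12, 9, 17]
Pivot position: 0

After partitioning with pivot 8, the array becomes [8, 15, 12, 9, 17]. The pivot is placed at index 0. All elements to the left of the pivot are <= 8, and all elements to the right are > 8.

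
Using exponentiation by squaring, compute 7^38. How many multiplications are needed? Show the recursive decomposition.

Computing 7^38 by squaring (build up from 7^1; each line after the first costs one multiplication):

7^1 = 7
7^2 = (7^1)^2 = 7^2 = 49
7^4 = (7^2)^2 = 49^2 = 2401
7^8 = (7^4)^2 = 2401^2 = 5764801
7^9 = 7 * 7^8 = 7 * 5764801 = 40353607
7^18 = (7^9)^2 = 40353607^2 = 1628413597910449
7^19 = 7 * 7^18 = 7 * 1628413597910449 = 11398895185373143
7^38 = (7^19)^2 = 11398895185373143^2 = 129934811447123020117172145698449

Result: 129934811447123020117172145698449
Multiplications needed: 7 (7 lines after 7^1)

7^38 = 129934811447123020117172145698449. Using exponentiation by squaring, this requires 7 multiplications. The key idea: if the exponent is even, square the half-power; if odd, multiply by the base once.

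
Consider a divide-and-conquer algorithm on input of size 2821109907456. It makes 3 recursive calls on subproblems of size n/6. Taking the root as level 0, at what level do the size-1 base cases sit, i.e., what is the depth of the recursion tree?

For divide and conquer with division factor 6:

Problem sizes at each level:
Level 0: 2821109907456
Level 1: 470184984576
Level 2: 78364164096
Level 3: 13060694016
Level 4: 2176782336
Level 5: 362797056
Level 6: 60466176
Level 7: 10077696
Level 8: 1679616
Level 9: 279936
Level 10: 46656
Level 11: 7776
Level 12: 1296
Level 13: 216
Level 14: 36
Level 15: 6
Level 16: 1

The root is level 0 and the size-1 base case is level 16 (the tree spans levels 0 through 16, i.e. 17 levels counting the root), so the depth is the number of divisions: log_6(2821109907456) = 16

The recursion tree depth is log_6(2821109907456) = 16. At each level, the problem size is divided by 6, so it takes 16 divisions to reduce to a base case of size 1. The algorithm makes 3 recursive calls at each level.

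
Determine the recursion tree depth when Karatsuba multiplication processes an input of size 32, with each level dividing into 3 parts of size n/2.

For divide and conquer with division factor 2:

Problem sizes at each level:
Level 0: 32
Level 1: 16
Level 2: 8
Level 3: 4
Level 4: 2
Level 5: 1

The root is level 0 and the size-1 base case is level 5 (the tree spans levels 0 through 5, i.e. 6 levels counting the root), so the depth is the number of divisions: log_2(32) = 5

The recursion tree depth is log_2(32) = 5. At each level, the problem size is divided by 2, so it takes 5 divisions to reduce to a base case of size 1. The algorithm makes 3 recursive calls at each level.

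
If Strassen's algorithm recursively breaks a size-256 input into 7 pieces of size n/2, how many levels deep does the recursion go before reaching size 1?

For divide and conquer with division factor 2:

Problem sizes at each level:
Level 0: 256
Level 1: 128
Level 2: 64
Level 3: 32
Level 4: 16
Level 5: 8
Level 6: 4
Level 7: 2
Level 8: 1

The root is level 0 and the size-1 base case is level 8 (the tree spans levels 0 through 8, i.e. 9 levels counting the root), so the depth is the number of divisions: log_2(256) = 8

The recursion tree depth is log_2(256) = 8. At each level, the problem size is divided by 2, so it takes 8 divisions to reduce to a base case of size 1. The algorithm makes 7 recursive calls at each level.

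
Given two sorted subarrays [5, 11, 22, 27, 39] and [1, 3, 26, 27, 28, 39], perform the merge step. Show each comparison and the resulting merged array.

Merging process:

Compare 5 vs 1: take 1 from right. Merged: [1]
Compare 5 vs 3: take 3 from right. Merged: [1, 3]
Compare 5 vs 26: take 5 from left. Merged: [1, 3, 5]
Compare 11 vs 26: take 11 from left. Merged: [1, 3, 5, 11]
Compare 22 vs 26: take 22 from left. Merged: [1, 3, 5, 11, 22]
Compare 27 vs 26: take 26 from right. Merged: [1, 3, 5, 11, 22, 26]
Compare 27 vs 27: take 27 from left. Merged: [1, 3, 5, 11, 22, 26, 27]
Compare 39 vs 27: take 27 from right. Merged: [1, 3, 5, 11, 22, 26, 27, 27]
Compare 39 vs 28: take 28 from right. Merged: [1, 3, 5, 11, 22, 26, 27, 27, 28]
Compare 39 vs 39: take 39 from left. Merged: [1, 3, 5, 11, 22, 26, 27, 27, 28, 39]
Append remaining from right: [39]. Merged: [1, 3, 5, 11, 22, 26, 27, 27, 28, 39, 39]

Final merged array: [1, 3, 5, 11, 22, 26, 27, 27, 28, 39, 39]
Total comparisons: 10

The merged array is [1, 3, 5, 11, 22, 26, 27, 27, 28, 39, 39], requiring 10 comparisons. The merge step runs in O(n) time where n is the total number of elements.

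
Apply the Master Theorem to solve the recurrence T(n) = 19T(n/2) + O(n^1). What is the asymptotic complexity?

Master Theorem for T(n) = 19T(n/2) + O(n^1):

a = 19, b = 2, c = 1
log_b(a) = log_2(19) = 4.2479

Case 1: c = 1 < log_2(19) = 4.2479
T(n) = O(n^(log_2 19))

For T(n) = 19T(n/2) + O(n^1): log_2(19) = 4.2479. This is Case 1 of the Master Theorem (c < log_b(a), work dominated by leaves), giving O(n^(log_2 19)).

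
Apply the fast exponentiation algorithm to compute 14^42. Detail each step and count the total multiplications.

Computing 14^42 by squaring (build up from 14^1; each line after the first costs one multiplication):

14^1 = 14
14^2 = (14^1)^2 = 14^2 = 196
14^4 = (14^2)^2 = 196^2 = 38416
14^5 = 14 * 14^4 = 14 * 38416 = 537824
14^10 = (14^5)^2 = 537824^2 = 289254654976
14^20 = (14^10)^2 = 289254654976^2 = 83668255425284801560576
14^21 = 14 * 14^20 = 14 * 83668255425284801560576 = 1171355575953987221848064
14^42 = (14^21)^2 = 1171355575953987221848064^2 = 1372073885318497127491074758162987278899500548096

Result: 1372073885318497127491074758162987278899500548096
Multiplications needed: 7 (7 lines after 14^1)

14^42 = 1372073885318497127491074758162987278899500548096. Using exponentiation by squaring, this requires 7 multiplications. The key idea: if the exponent is even, square the half-power; if odd, multiply by the base once.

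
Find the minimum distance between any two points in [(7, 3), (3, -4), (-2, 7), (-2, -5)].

Computing all pairwise distances among 4 points:

d((7, 3), (3, -4)) = 8.0623
d((7, 3), (-2, 7)) = 9.8489
d((7, 3), (-2, -5)) = 12.0416
d((3, -4), (-2, 7)) = 12.083
d((3, -4), (-2, -5)) = 5.099 <-- minimum
d((-2, 7), (-2, -5)) = 12.0

Closest pair: (3, -4) and (-2, -5) with distance 5.099

The closest pair is (3, -4) and (-2, -5) with Euclidean distance 5.099. For 4 points, brute-force pairwise comparison is shown above. For large n, the divide-and-conquer algorithm (sort by x, recurse on halves, check the dividing strip) achieves O(n log n).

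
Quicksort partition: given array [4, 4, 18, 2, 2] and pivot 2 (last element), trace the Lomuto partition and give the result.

Lomuto partition with pivot = 2:

Initial array: [4, 4, 18, 2, 2]

arr[0]=4 > 2: no swap
arr[1]=4 > 2: no swap
arr[2]=18 > 2: no swap
arr[3]=2 <= 2: swap with position 0, array becomes [2, 4, 18, 4, 2]

Place pivot at position 1: [2, 2, 18, 4, 4]
Pivot position: 1

After partitioning with pivot 2, the array becomes [2, 2, 18, 4, 4]. The pivot is placed at index 1. All elements to the left of the pivot are <= 2, and all elements to the right are > 2.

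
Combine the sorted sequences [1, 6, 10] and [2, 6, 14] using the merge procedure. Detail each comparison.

Merging process:

Compare 1 vs 2: take 1 from left. Merged: [1]
Compare 6 vs 2: take 2 from right. Merged: [1, 2]
Compare 6 vs 6: take 6 from left. Merged: [1, 2, 6]
Compare 10 vs 6: take 6 from right. Merged: [1, 2, 6, 6]
Compare 10 vs 14: take 10 from left. Merged: [1, 2, 6, 6, 10]
Append remaining from right: [14]. Merged: [1, 2, 6, 6, 10, 14]

Final merged array: [1, 2, 6, 6, 10, 14]
Total comparisons: 5

The merged array is [1, 2, 6, 6, 10, 14], requiring 5 comparisons. The merge step runs in O(n) time where n is the total number of elements.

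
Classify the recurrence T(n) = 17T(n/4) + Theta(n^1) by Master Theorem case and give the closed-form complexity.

Master Theorem for T(n) = 17T(n/4) + O(n^1):

a = 17, b = 4, c = 1
log_b(a) = log_4(17) = 2.0437

Case 1: c = 1 < log_4(17) = 2.0437
T(n) = O(n^(log_4 17))

For T(n) = 17T(n/4) + O(n^1): log_4(17) = 2.0437. This is Case 1 of the Master Theorem (c < log_b(a), work dominated by leaves), giving O(n^(log_4 17)).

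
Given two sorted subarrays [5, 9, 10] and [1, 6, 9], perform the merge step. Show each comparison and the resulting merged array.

Merging process:

Compare 5 vs 1: take 1 from right. Merged: [1]
Compare 5 vs 6: take 5 from left. Merged: [1, 5]
Compare 9 vs 6: take 6 from right. Merged: [1, 5, 6]
Compare 9 vs 9: take 9 from left. Merged: [1, 5, 6, 9]
Compare 10 vs 9: take 9 from right. Merged: [1, 5, 6, 9, 9]
Append remaining from left: [10]. Merged: [1, 5, 6, 9, 9, 10]

Final merged array: [1, 5, 6, 9, 9, 10]
Total comparisons: 5

The merged array is [1, 5, 6, 9, 9, 10], requiring 5 comparisons. The merge step runs in O(n) time where n is the total number of elements.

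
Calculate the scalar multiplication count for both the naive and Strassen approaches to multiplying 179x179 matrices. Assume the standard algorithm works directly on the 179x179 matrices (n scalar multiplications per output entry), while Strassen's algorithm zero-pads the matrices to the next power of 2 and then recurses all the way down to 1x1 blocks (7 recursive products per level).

Matrix multiplication for 179x179 matrices:

Strassen's algorithm requires power-of-2 dimensions. Pad 179x179 to 256x256 (next power of 2).

Standard algorithm: 179^3 = 5735339 multiplications
Strassen's algorithm: 7^(log2(256)) = 7^8 = 5764801 multiplications
Difference: 5735339 - 5764801 = -29462 (Strassen uses MORE here due to padding overhead — for small or just-over-power-of-2 n, padding can outweigh the per-level savings)

Standard: 5735339 multiplications (179^3). Strassen: 5764801 multiplications (7^8, after padding to 256x256). Strassen reduces 8 recursive multiplications to 7 at each level.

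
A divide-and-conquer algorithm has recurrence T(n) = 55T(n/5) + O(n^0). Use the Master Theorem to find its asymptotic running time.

Master Theorem for T(n) = 55T(n/5) + O(n^0):

a = 55, b = 5, c = 0
log_b(a) = log_5(55) = 2.4899

Case 1: c = 0 < log_5(55) = 2.4899
T(n) = O(n^(log_5 55))

For T(n) = 55T(n/5) + O(n^0): log_5(55) = 2.4899. This is Case 1 of the Master Theorem (c < log_b(a), work dominated by leaves), giving O(n^(log_5 55)).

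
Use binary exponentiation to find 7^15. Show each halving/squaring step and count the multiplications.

Computing 7^15 by squaring (build up from 7^1; each line after the first costs one multiplication):

7^1 = 7
7^2 = (7^1)^2 = 7^2 = 49
7^3 = 7 * 7^2 = 7 * 49 = 343
7^6 = (7^3)^2 = 343^2 = 117649
7^7 = 7 * 7^6 = 7 * 117649 = 823543
7^14 = (7^7)^2 = 823543^2 = 678223072849
7^15 = 7 * 7^14 = 7 * 678223072849 = 4747561509943

Result: 4747561509943
Multiplications needed: 6 (6 lines after 7^1)

7^15 = 4747561509943. Using exponentiation by squaring, this requires 6 multiplications. The key idea: if the exponent is even, square the half-power; if odd, multiply by the base once.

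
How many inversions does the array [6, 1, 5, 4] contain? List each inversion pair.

Finding inversions in [6, 1, 5, 4]:

(0, 1): arr[0]=6 > arr[1]=1
(0, 2): arr[0]=6 > arr[2]=5
(0, 3): arr[0]=6 > arr[3]=4
(2, 3): arr[2]=5 > arr[3]=4

Total inversions: 4

The array has 4 inversion(s): (0,1), (0,2), (0,3), (2,3). Each pair (i,j) satisfies i < j and arr[i] > arr[j].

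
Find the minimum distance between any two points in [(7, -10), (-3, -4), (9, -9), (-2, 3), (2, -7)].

Computing all pairwise distances among 5 points:

d((7, -10), (-3, -4)) = 11.6619
d((7, -10), (9, -9)) = 2.2361 <-- minimum
d((7, -10), (-2, 3)) = 15.8114
d((7, -10), (2, -7)) = 5.831
d((-3, -4), (9, -9)) = 13.0
d((-3, -4), (-2, 3)) = 7.0711
d((-3, -4), (2, -7)) = 5.831
d((9, -9), (-2, 3)) = 16.2788
d((9, -9), (2, -7)) = 7.2801
d((-2, 3), (2, -7)) = 10.7703

Closest pair: (7, -10) and (9, -9) with distance 2.2361

The closest pair is (7, -10) and (9, -9) with Euclidean distance 2.2361. For 5 points, brute-force pairwise comparison is shown above. For large n, the divide-and-conquer algorithm (sort by x, recurse on halves, check the dividing strip) achieves O(n log n).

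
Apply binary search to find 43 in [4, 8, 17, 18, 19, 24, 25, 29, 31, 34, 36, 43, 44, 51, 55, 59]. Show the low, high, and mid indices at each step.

Binary search for 43 in [4, 8, 17, 18, 19, 24, 25, 29, 31, 34, 36, 43, 44, 51, 55, 59]:

lo=0, hi=15, mid=7, arr[mid]=29 -> 29 < 43, search right half
lo=8, hi=15, mid=11, arr[mid]=43 -> Found target at index 11!

Binary search finds 43 at index 11 after 2 comparisons. The search repeatedly halves the search space by comparing with the middle element.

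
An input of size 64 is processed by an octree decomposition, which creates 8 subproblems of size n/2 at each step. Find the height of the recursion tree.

For divide and conquer with division factor 2:

Problem sizes at each level:
Level 0: 64
Level 1: 32
Level 2: 16
Level 3: 8
Level 4: 4
Level 5: 2
Level 6: 1

The root is level 0 and the size-1 base case is level 6 (the tree spans levels 0 through 6, i.e. 7 levels counting the root), so the depth is the number of divisions: log_2(64) = 6

The recursion tree depth is log_2(64) = 6. At each level, the problem size is divided by 2, so it takes 6 divisions to reduce to a base case of size 1. The algorithm makes 8 recursive calls at each level.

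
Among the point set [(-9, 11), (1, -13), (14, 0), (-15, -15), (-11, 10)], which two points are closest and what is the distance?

Computing all pairwise distances among 5 points:

d((-9, 11), (1, -13)) = 26.0
d((-9, 11), (14, 0)) = 25.4951
d((-9, 11), (-15, -15)) = 26.6833
d((-9, 11), (-11, 10)) = 2.2361 <-- minimum
d((1, -13), (14, 0)) = 18.3848
d((1, -13), (-15, -15)) = 16.1245
d((1, -13), (-11, 10)) = 25.9422
d((14, 0), (-15, -15)) = 32.6497
d((14, 0), (-11, 10)) = 26.9258
d((-15, -15), (-11, 10)) = 25.318

Closest pair: (-9, 11) and (-11, 10) with distance 2.2361

The closest pair is (-9, 11) and (-11, 10) with Euclidean distance 2.2361. For 5 points, brute-force pairwise comparison is shown above. For large n, the divide-and-conquer algorithm (sort by x, recurse on halves, check the dividing strip) achieves O(n log n).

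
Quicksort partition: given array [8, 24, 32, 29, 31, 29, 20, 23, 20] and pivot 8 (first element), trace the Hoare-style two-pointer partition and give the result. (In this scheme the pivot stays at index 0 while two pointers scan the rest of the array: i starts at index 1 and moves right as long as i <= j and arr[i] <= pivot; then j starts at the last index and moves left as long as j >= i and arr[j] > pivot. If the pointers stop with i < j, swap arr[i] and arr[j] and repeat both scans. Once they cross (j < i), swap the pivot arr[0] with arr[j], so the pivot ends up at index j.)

Hoare-style two-pointer partition with pivot = 8:

Initial array: [8, 24, 32, 29, 31, 29, 20, 23, 20]

Pointers start at i = 1, j = 8.
i ends at 1, j ends at 0: the pointers have crossed (j < i), so scanning stops.

j = 0, so swapping arr[0] with arr[j] leaves the pivot at position 0: [8, 24, 32, 29, 31, 29, 20, 23, 20]
Pivot position: 0

After partitioning with pivot 8, the array becomes [8, 24, 32, 29, 31, 29, 20, 23, 20]. The pivot is placed at index 0. All elements to the left of the pivot are <= 8, and all elements to the right are > 8.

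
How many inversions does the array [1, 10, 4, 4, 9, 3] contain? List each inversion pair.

Finding inversions in [1, 10, 4, 4, 9, 3]:

(1, 2): arr[1]=10 > arr[2]=4
(1, 3): arr[1]=10 > arr[3]=4
(1, 4): arr[1]=10 > arr[4]=9
(1, 5): arr[1]=10 > arr[5]=3
(2, 5): arr[2]=4 > arr[5]=3
(3, 5): arr[3]=4 > arr[5]=3
(4, 5): arr[4]=9 > arr[5]=3

Total inversions: 7

The array has 7 inversion(s): (1,2), (1,3), (1,4), (1,5), (2,5), (3,5), (4,5). Each pair (i,j) satisfies i < j and arr[i] > arr[j].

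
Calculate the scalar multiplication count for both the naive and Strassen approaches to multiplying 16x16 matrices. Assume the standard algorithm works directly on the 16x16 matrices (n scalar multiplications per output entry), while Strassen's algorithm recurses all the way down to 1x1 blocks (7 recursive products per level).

Matrix multiplication for 16x16 matrices:

Standard algorithm: 16^3 = 4096 multiplications
Strassen's algorithm: 7^(log2(16)) = 7^4 = 2401 multiplications
Savings: 4096 - 2401 = 1695 multiplications

Standard: 4096 multiplications (16^3). Strassen: 2401 multiplications (7^4). Strassen reduces 8 recursive multiplications to 7 at each level.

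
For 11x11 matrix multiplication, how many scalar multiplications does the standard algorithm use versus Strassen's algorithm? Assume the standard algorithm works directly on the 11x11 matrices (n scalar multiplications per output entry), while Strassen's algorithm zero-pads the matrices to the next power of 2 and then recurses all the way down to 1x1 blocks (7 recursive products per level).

Matrix multiplication for 11x11 matrices:

Strassen's algorithm requires power-of-2 dimensions. Pad 11x11 to 16x16 (next power of 2).

Standard algorithm: 11^3 = 1331 multiplications
Strassen's algorithm: 7^(log2(16)) = 7^4 = 2401 multiplications
Difference: 1331 - 2401 = -1070 (Strassen uses MORE here due to padding overhead — for small or just-over-power-of-2 n, padding can outweigh the per-level savings)

Standard: 1331 multiplications (11^3). Strassen: 2401 multiplications (7^4, after padding to 16x16). Strassen reduces 8 recursive multiplications to 7 at each level.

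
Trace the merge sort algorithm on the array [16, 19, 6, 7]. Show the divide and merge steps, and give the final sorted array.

Merge sort trace:

Split: [16, 19, 6, 7] -> [16, 19] and [6, 7]
  Split: [16, 19] -> [16] and [19]
  Merge: [16] + [19] -> [16, 19]
  Split: [6, 7] -> [6] and [7]
  Merge: [6] + [7] -> [6, 7]
Merge: [16, 19] + [6, 7] -> [6, 7, 16, 19]

Final sorted array: [6, 7, 16, 19]

The merge sort proceeds by recursively splitting the array and merging sorted halves.
After all merges, the sorted array is [6, 7, 16, 19].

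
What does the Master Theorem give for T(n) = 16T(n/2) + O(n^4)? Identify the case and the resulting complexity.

Master Theorem for T(n) = 16T(n/2) + O(n^4):

a = 16, b = 2, c = 4
log_b(a) = log_2(16) = 4.0000

Case 2: c = 4 = log_2(16) = 4.0000
T(n) = O(n^4 log n) = O(n^4 log n)

For T(n) = 16T(n/2) + O(n^4): log_2(16) = 4.0000. This is Case 2 of the Master Theorem (c = log_b(a), equal work at all levels), giving O(n^4 log n).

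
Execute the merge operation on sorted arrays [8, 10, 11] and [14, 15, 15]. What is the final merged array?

Merging process:

Compare 8 vs 14: take 8 from left. Merged: [8]
Compare 10 vs 14: take 10 from left. Merged: [8, 10]
Compare 11 vs 14: take 11 from left. Merged: [8, 10, 11]
Append remaining from right: [14, 15, 15]. Merged: [8, 10, 11, 14, 15, 15]

Final merged array: [8, 10, 11, 14, 15, 15]
Total comparisons: 3

The merged array is [8, 10, 11, 14, 15, 15], requiring 3 comparisons. The merge step runs in O(n) time where n is the total number of elements.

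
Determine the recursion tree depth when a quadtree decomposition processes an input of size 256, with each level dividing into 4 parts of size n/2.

For divide and conquer with division factor 2:

Problem sizes at each level:
Level 0: 256
Level 1: 128
Level 2: 64
Level 3: 32
Level 4: 16
Level 5: 8
Level 6: 4
Level 7: 2
Level 8: 1

The root is level 0 and the size-1 base case is level 8 (the tree spans levels 0 through 8, i.e. 9 levels counting the root), so the depth is the number of divisions: log_2(256) = 8

The recursion tree depth is log_2(256) = 8. At each level, the problem size is divided by 2, so it takes 8 divisions to reduce to a base case of size 1. The algorithm makes 4 recursive calls at each level.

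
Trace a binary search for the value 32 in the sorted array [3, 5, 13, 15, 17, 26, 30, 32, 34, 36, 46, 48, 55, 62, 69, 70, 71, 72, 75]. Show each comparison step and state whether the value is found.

Binary search for 32 in [3, 5, 13, 15, 17, 26, 30, 32, 34, 36, 46, 48, 55, 62, 69, 70, 71, 72, 75]:

lo=0, hi=18, mid=9, arr[mid]=36 -> 36 > 32, search left half
lo=0, hi=8, mid=4, arr[mid]=17 -> 17 < 32, search right half
lo=5, hi=8, mid=6, arr[mid]=30 -> 30 < 32, search right half
lo=7, hi=8, mid=7, arr[mid]=32 -> Found target at index 7!

Binary search finds 32 at index 7 after 4 comparisons. The search repeatedly halves the search space by comparing with the middle element.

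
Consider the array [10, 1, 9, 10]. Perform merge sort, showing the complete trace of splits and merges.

Merge sort trace:

Split: [10, 1, 9, 10] -> [10, 1] and [9, 10]
  Split: [10, 1] -> [10] and [1]
  Merge: [10] + [1] -> [1, 10]
  Split: [9, 10] -> [9] and [10]
  Merge: [9] + [10] -> [9, 10]
Merge: [1, 10] + [9, 10] -> [1, 9, 10, 10]

Final sorted array: [1, 9, 10, 10]

The merge sort proceeds by recursively splitting the array and merging sorted halves.
After all merges, the sorted array is [1, 9, 10, 10].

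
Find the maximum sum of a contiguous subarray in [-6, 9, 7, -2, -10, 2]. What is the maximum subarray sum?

Using Kadane's algorithm on [-6, 9, 7, -2, -10, 2]:

Scanning through the array:
Position 1 (value 9): max_ending_here = 9, max_so_far = 9
Position 2 (value 7): max_ending_here = 16, max_so_far = 16
Position 3 (value -2): max_ending_here = 14, max_so_far = 16
Position 4 (value -10): max_ending_here = 4, max_so_far = 16
Position 5 (value 2): max_ending_here = 6, max_so_far = 16

Maximum subarray: [9, 7]
Maximum sum: 16

The maximum subarray is [9, 7] with sum 16. This subarray runs from index 1 to index 2.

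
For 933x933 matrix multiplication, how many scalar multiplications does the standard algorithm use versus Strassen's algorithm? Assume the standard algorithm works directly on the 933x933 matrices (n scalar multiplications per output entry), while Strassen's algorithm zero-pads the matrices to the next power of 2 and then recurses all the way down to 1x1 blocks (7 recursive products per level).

Matrix multiplication for 933x933 matrices:

Strassen's algorithm requires power-of-2 dimensions. Pad 933x933 to 1024x1024 (next power of 2).

Standard algorithm: 933^3 = 812166237 multiplications
Strassen's algorithm: 7^(log2(1024)) = 7^10 = 282475249 multiplications
Savings: 812166237 - 282475249 = 529690988 multiplications

Standard: 812166237 multiplications (933^3). Strassen: 282475249 multiplications (7^10, after padding to 1024x1024). Strassen reduces 8 recursive multiplications to 7 at each level.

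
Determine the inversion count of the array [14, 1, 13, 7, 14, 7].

Finding inversions in [14, 1, 13, 7, 14, 7]:

(0, 1): arr[0]=14 > arr[1]=1
(0, 2): arr[0]=14 > arr[2]=13
(0, 3): arr[0]=14 > arr[3]=7
(0, 5): arr[0]=14 > arr[5]=7
(2, 3): arr[2]=13 > arr[3]=7
(2, 5): arr[2]=13 > arr[5]=7
(4, 5): arr[4]=14 > arr[5]=7

Total inversions: 7

The array has 7 inversion(s): (0,1), (0,2), (0,3), (0,5), (2,3), (2,5), (4,5). Each pair (i,j) satisfies i < j and arr[i] > arr[j].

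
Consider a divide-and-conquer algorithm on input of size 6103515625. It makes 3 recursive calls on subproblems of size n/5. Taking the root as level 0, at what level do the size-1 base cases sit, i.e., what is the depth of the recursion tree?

For divide and conquer with division factor 5:

Problem sizes at each level:
Level 0: 6103515625
Level 1: 1220703125
Level 2: 244140625
Level 3: 48828125
Level 4: 9765625
Level 5: 1953125
Level 6: 390625
Level 7: 78125
Level 8: 15625
Level 9: 3125
Level 10: 625
Level 11: 125
Level 12: 25
Level 13: 5
Level 14: 1

The root is level 0 and the size-1 base case is level 14 (the tree spans levels 0 through 14, i.e. 15 levels counting the root), so the depth is the number of divisions: log_5(6103515625) = 14

The recursion tree depth is log_5(6103515625) = 14. At each level, the problem size is divided by 5, so it takes 14 divisions to reduce to a base case of size 1. The algorithm makes 3 recursive calls at each level.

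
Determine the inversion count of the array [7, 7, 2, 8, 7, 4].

Finding inversions in [7, 7, 2, 8, 7, 4]:

(0, 2): arr[0]=7 > arr[2]=2
(0, 5): arr[0]=7 > arr[5]=4
(1, 2): arr[1]=7 > arr[2]=2
(1, 5): arr[1]=7 > arr[5]=4
(3, 4): arr[3]=8 > arr[4]=7
(3, 5): arr[3]=8 > arr[5]=4
(4, 5): arr[4]=7 > arr[5]=4

Total inversions: 7

The array has 7 inversion(s): (0,2), (0,5), (1,2), (1,5), (3,4), (3,5), (4,5). Each pair (i,j) satisfies i < j and arr[i] > arr[j].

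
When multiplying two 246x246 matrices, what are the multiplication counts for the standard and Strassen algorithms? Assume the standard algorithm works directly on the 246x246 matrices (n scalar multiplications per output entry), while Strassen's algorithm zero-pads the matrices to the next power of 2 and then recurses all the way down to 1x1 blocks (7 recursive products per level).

Matrix multiplication for 246x246 matrices:

Strassen's algorithm requires power-of-2 dimensions. Pad 246x246 to 256x256 (next power of 2).

Standard algorithm: 246^3 = 14886936 multiplications
Strassen's algorithm: 7^(log2(256)) = 7^8 = 5764801 multiplications
Savings: 14886936 - 5764801 = 9122135 multiplications

Standard: 14886936 multiplications (246^3). Strassen: 5764801 multiplications (7^8, after padding to 256x256). Strassen reduces 8 recursive multiplications to 7 at each level.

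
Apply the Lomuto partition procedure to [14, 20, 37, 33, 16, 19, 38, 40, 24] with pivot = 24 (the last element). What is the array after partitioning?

Lomuto partition with pivot = 24:

Initial array: [14, 20, 37, 33, 16, 19, 38, 40, 24]

arr[0]=14 <= 24: swap with position 0, array becomes [14, 20, 37, 33, 16, 19, 38, 40, 24]
arr[1]=20 <= 24: swap with position 1, array becomes [14, 20, 37, 33, 16, 19, 38, 40, 24]
arr[2]=37 > 24: no swap
arr[3]=33 > 24: no swap
arr[4]=16 <= 24: swap with position 2, array becomes [14, 20, 16, 33, 37, 19, 38, 40, 24]
arr[5]=19 <= 24: swap with position 3, array becomes [14, 20, 16, 19, 37, 33, 38, 40, 24]
arr[6]=38 > 24: no swap
arr[7]=40 > 24: no swap

Place pivot at position 4: [14, 20, 16, 19, 24, 33, 38, 40, 37]
Pivot position: 4

After partitioning with pivot 24, the array becomes [14, 20, 16, 19, 24, 33, 38, 40, 37]. The pivot is placed at index 4. All elements to the left of the pivot are <= 24, and all elements to the right are > 24.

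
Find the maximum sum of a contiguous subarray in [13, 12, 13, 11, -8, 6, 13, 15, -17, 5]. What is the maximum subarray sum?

Using Kadane's algorithm on [13, 12, 13, 11, -8, 6, 13, 15, -17, 5]:

Scanning through the array:
Position 1 (value 12): max_ending_here = 25, max_so_far = 25
Position 2 (value 13): max_ending_here = 38, max_so_far = 38
Position 3 (value 11): max_ending_here = 49, max_so_far = 49
Position 4 (value -8): max_ending_here = 41, max_so_far = 49
Position 5 (value 6): max_ending_here = 47, max_so_far = 49
Position 6 (value 13): max_ending_here = 60, max_so_far = 60
Position 7 (value 15): max_ending_here = 75, max_so_far = 75
Position 8 (value -17): max_ending_here = 58, max_so_far = 75
Position 9 (value 5): max_ending_here = 63, max_so_far = 75

Maximum subarray: [13, 12, 13, 11, -8, 6, 13, 15]
Maximum sum: 75

The maximum subarray is [13, 12, 13, 11, -8, 6, 13, 15] with sum 75. This subarray runs from index 0 to index 7.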